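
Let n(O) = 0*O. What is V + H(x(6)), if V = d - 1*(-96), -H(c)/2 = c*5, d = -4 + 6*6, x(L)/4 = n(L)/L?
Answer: 128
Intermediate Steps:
n(O) = 0
x(L) = 0 (x(L) = 4*(0/L) = 4*0 = 0)
d = 32 (d = -4 + 36 = 32)
H(c) = -10*c (H(c) = -2*c*5 = -10*c)
V = 128 (V = 32 - 1*(-96) = 32 + 96 = 128)
V + H(x(6)) = 128 - 10*0 = 128 + 0 = 128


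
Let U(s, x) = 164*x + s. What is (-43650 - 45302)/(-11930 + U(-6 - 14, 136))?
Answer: -44476/5177 ≈ -8.5911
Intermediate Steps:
U(s, x) = s + 164*x
(-43650 - 45302)/(-11930 + U(-6 - 14, 136)) = (-43650 - 45302)/(-11930 + ((-6 - 14) + 164*136)) = -88952/(-11930 + (-20 + 22304)) = -88952/(-11930 + 22284) = -88952/10354 = -88952*1/10354 = -44476/5177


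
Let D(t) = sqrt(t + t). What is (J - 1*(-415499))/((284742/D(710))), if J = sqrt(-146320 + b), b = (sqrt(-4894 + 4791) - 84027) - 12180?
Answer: sqrt(355)*(415499 + sqrt(-242527 + I*sqrt(103)))/142371 ≈ 54.987 + 0.065174*I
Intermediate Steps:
b = -96207 + I*sqrt(103) (b = (sqrt(-103) - 84027) - 12180 = (I*sqrt(103) - 84027) - 12180 = (-84027 + I*sqrt(103)) - 12180 = -96207 + I*sqrt(103) ≈ -96207.0 + 10.149*I)
D(t) = sqrt(2)*sqrt(t) (D(t) = sqrt(2*t) = sqrt(2)*sqrt(t))
J = sqrt(-242527 + I*sqrt(103)) (J = sqrt(-146320 + (-96207 + I*sqrt(103))) = sqrt(-242527 + I*sqrt(103)) ≈ 0.01 + 492.47*I)
(J - 1*(-415499))/((284742/D(710))) = (sqrt(-242527 + I*sqrt(103)) - 1*(-415499))/((284742/((sqrt(2)*sqrt(710))))) = (sqrt(-242527 + I*sqrt(103)) + 415499)/((284742/((2*sqrt(355))))) = (415499 + sqrt(-242527 + I*sqrt(103)))/((284742*(sqrt(355)/710))) = (415499 + sqrt(-242527 + I*sqrt(103)))/((142371*sqrt(355)/355)) = (415499 + sqrt(-242527 + I*sqrt(103)))*(sqrt(355)/142371) = sqrt(355)*(415499 + sqrt(-242527 + I*sqrt(103)))/142371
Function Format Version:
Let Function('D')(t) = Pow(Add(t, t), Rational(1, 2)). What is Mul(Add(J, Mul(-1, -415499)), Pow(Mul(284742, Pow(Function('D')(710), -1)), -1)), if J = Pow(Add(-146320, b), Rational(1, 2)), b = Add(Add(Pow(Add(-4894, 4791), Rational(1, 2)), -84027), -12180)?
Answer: Mul(Rational(1, 142371), Pow(355, Rational(1, 2)), Add(415499, Pow(Add(-242527, Mul(I, Pow(103, Rational(1, 2)))), Rational(1, 2)))) ≈ Add(54.987, Mul(0.065174, I))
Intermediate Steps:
b = Add(-96207, Mul(I, Pow(103, Rational(1, 2)))) (b = Add(Add(Pow(-103, Rational(1, 2)), -84027), -12180) = Add(Add(Mul(I, Pow(103, Rational(1, 2))), -84027), -12180) = Add(Add(-84027, Mul(I, Pow(103, Rational(1, 2)))), -12180) = Add(-96207, Mul(I, Pow(103, Rational(1, 2)))) ≈ Add(-96207., Mul(10.149, I)))
Function('D')(t) = Mul(Pow(2, Rational(1, 2)), Pow(t, Rational(1, 2))) (Function('D')(t) = Pow(Mul(2, t), Rational(1, 2)) = Mul(Pow(2, Rational(1, 2)), Pow(t, Rational(1, 2))))
J = Pow(Add(-242527, Mul(I, Pow(103, Rational(1, 2)))), Rational(1, 2)) (J = Pow(Add(-146320, Add(-96207, Mul(I, Pow(103, Rational(1, 2))))), Rational(1, 2)) = Pow(Add(-242527, Mul(I, Pow(103, Rational(1, 2)))), Rational(1, 2)) ≈ Add(0.010, Mul(492.47, I)))
Mul(Add(J, Mul(-1, -415499)), Pow(Mul(284742, Pow(Function('D')(710), -1)), -1)) = Mul(Add(Pow(Add(-242527, Mul(I, Pow(103, Rational(1, 2)))), Rational(1, 2)), Mul(-1, -415499)), Pow(Mul(284742, Pow(Mul(Pow(2, Rational(1, 2)), Pow(710, Rational(1, 2))), -1)), -1)) = Mul(Add(Pow(Add(-242527, Mul(I, Pow(103, Rational(1, 2)))), Rational(1, 2)), 415499), Pow(Mul(284742, Pow(Mul(2, Pow(355, Rational(1, 2))), -1)), -1)) = Mul(Add(415499, Pow(Add(-242527, Mul(I, Pow(103, Rational(1, 2)))), Rational(1, 2))), Pow(Mul(284742, Mul(Rational(1, 710), Pow(355, Rational(1, 2)))), -1)) = Mul(Add(415499, Pow(Add(-242527, Mul(I, Pow(103, Rational(1, 2)))), Rational(1, 2))), Pow(Mul(Rational(142371, 355), Pow(355, Rational(1, 2))), -1)) = Mul(Add(415499, Pow(Add(-242527, Mul(I, Pow(103, Rational(1, 2)))), Rational(1, 2))), Mul(Rational(1, 142371), Pow(355, Rational(1, 2)))) = Mul(Rational(1, 142371), Pow(355, Rational(1, 2)), Add(415499, Pow(Add(-242527, Mul(I, Pow(103, Rational(1, 2)))), Rational(1, 2))))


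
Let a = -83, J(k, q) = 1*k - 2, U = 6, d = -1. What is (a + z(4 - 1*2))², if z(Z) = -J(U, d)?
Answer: 7569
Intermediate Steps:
J(k, q) = -2 + k (J(k, q) = k - 2 = -2 + k)
z(Z) = -4 (z(Z) = -(-2 + 6) = -1*4 = -4)
(a + z(4 - 1*2))² = (-83 - 4)² = (-87)² = 7569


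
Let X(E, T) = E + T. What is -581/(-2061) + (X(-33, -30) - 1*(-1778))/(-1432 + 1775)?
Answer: 10886/2061 ≈ 5.2819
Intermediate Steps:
-581/(-2061) + (X(-33, -30) - 1*(-1778))/(-1432 + 1775) = -581/(-2061) + ((-33 - 30) - 1*(-1778))/(-1432 + 1775) = -581*(-1/2061) + (-63 + 1778)/343 = 581/2061 + 1715*(1/343) = 581/2061 + 5 = 10886/2061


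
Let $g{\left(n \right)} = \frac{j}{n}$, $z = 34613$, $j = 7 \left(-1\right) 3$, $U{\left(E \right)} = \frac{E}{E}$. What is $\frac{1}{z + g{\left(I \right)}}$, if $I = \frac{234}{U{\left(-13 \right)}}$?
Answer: $\frac{78}{2699807} \approx 2.8891 \cdot 10^{-5}$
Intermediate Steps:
$U{\left(E \right)} = 1$
$j = -21$ ($j = \left(-7\right) 3 = -21$)
$I = 234$ ($I = \frac{234}{1} = 234 \cdot 1 = 234$)
$g{\left(n \right)} = - \frac{21}{n}$
$\frac{1}{z + g{\left(I \right)}} = \frac{1}{34613 - \frac{21}{234}} = \frac{1}{34613 - \frac{7}{78}} = \frac{1}{\frac{2699807}{78}} = \frac{78}{2699807}$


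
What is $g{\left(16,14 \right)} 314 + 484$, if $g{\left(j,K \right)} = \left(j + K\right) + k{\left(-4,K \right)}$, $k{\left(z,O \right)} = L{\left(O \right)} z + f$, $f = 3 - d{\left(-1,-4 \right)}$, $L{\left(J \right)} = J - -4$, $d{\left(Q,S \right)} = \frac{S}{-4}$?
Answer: $-12076$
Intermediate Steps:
$d{\left(Q,S \right)} = - \frac{S}{4}$ ($d{\left(Q,S \right)} = S \left(- \frac{1}{4}\right) = - \frac{S}{4}$)
$L{\left(J \right)} = 4 + J$ ($L{\left(J \right)} = J + 4 = 4 + J$)
$f = 2$ ($f = 3 - \left(- \frac{1}{4}\right) \left(-4\right) = 3 - 1 = 2$)
$k{\left(z,O \right)} = 2 + z \left(4 + O\right)$ ($k{\left(z,O \right)} = \left(4 + O\right) z + 2 = z \left(4 + O\right) + 2 = 2 + z \left(4 + O\right)$)
$g{\left(j,K \right)} = -14 + j - 3 K$ ($g{\left(j,K \right)} = \left(j + K\right) - \left(-2 + 4 \left(4 + K\right)\right) = \left(K + j\right) + \left(2 - \left(16 + 4 K\right)\right) = \left(K + j\right) - \left(14 + 4 K\right) = -14 + j - 3 K$)
$g{\left(16,14 \right)} 314 + 484 = \left(-14 + 16 - 42\right) 314 + 484 = \left(-40\right) 314 + 484 = -12560 + 484 = -12076$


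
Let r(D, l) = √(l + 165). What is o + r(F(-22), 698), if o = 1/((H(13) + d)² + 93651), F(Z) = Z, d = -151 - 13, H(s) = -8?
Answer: 1/123235 + √863 ≈ 29.377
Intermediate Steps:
d = -164
o = 1/123235 (o = 1/((-8 - 164)² + 93651) = 1/((-172)² + 93651) = 1/(29584 + 93651) = 1/123235 ≈ 8.1146e-6)
r(D, l) = √(165 + l)
o + r(F(-22), 698) = 1/123235 + √(165 + 698) = 1/123235 + √863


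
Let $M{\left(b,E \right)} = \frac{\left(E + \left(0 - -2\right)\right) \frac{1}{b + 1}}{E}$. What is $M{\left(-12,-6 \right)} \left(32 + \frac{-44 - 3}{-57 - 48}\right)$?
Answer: $- \frac{6814}{3465} \approx -1.9665$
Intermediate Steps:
$M{\left(b,E \right)} = \frac{2 + E}{E \left(1 + b\right)}$ ($M{\left(b,E \right)} = \frac{\left(E + \left(0 + 2\right)\right) \frac{1}{1 + b}}{E} = \frac{\left(E + 2\right) \frac{1}{1 + b}}{E} = \frac{\left(2 + E\right) \frac{1}{1 + b}}{E} = \frac{\frac{1}{1 + b} \left(2 + E\right)}{E} = \frac{2 + E}{E \left(1 + b\right)}$)
$M{\left(-12,-6 \right)} \left(32 + \frac{-44 - 3}{-57 - 48}\right) = \frac{2 - 6}{\left(-6\right) \left(1 - 12\right)} \left(32 + \frac{-44 - 3}{-57 - 48}\right) = \left(- \frac{1}{6}\right) \frac{1}{-11} \left(-4\right) \left(32 - \frac{47}{-105}\right) = \left(- \frac{1}{6}\right) \left(- \frac{1}{11}\right) \left(-4\right) \left(32 - - \frac{47}{105}\right) = - \frac{2 \left(32 + \frac{47}{105}\right)}{33} = \left(- \frac{2}{33}\right) \frac{3407}{105} = - \frac{6814}{3465}$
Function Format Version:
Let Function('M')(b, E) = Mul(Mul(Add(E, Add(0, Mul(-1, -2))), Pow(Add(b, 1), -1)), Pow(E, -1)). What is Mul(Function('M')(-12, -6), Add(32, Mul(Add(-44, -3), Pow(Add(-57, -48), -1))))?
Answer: Rational(-6814, 3465) ≈ -1.9665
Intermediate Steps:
Function('M')(b, E) = Mul(Pow(E, -1), Pow(Add(1, b), -1), Add(2, E)) (Function('M')(b, E) = Mul(Mul(Add(E, Add(0, 2)), Pow(Add(1, b), -1)), Pow(E, -1)) = Mul(Mul(Add(E, 2), Pow(Add(1, b), -1)), Pow(E, -1)) = Mul(Mul(Add(2, E), Pow(Add(1, b), -1)), Pow(E, -1)) = Mul(Mul(Pow(Add(1, b), -1), Add(2, E)), Pow(E, -1)) = Mul(Pow(E, -1), Pow(Add(1, b), -1), Add(2, E)))
Mul(Function('M')(-12, -6), Add(32, Mul(Add(-44, -3), Pow(Add(-57, -48), -1)))) = Mul(Mul(Pow(-6, -1), Pow(Add(1, -12), -1), Add(2, -6)), Add(32, Mul(Add(-44, -3), Pow(Add(-57, -48), -1)))) = Mul(Mul(Rational(-1, 6), Pow(-11, -1), -4), Add(32, Mul(-47, Pow(-105, -1)))) = Mul(Mul(Rational(-1, 6), Rational(-1, 11), -4), Add(32, Mul(-47, Rational(-1, 105)))) = Mul(Rational(-2, 33), Add(32, Rational(47, 105))) = Mul(Rational(-2, 33), Rational(3407, 105)) = Rational(-6814, 3465)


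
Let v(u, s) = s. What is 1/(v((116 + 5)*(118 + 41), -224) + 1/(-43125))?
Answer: -43125/9660001 ≈ -0.0044643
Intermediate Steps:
1/(v((116 + 5)*(118 + 41), -224) + 1/(-43125)) = 1/(-224 + 1/(-43125)) = 1/(-224 - 1/43125) = 1/(-9660001/43125) = -43125/9660001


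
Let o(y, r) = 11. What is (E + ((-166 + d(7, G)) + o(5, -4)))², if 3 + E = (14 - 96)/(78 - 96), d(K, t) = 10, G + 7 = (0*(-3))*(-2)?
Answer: 1666681/81 ≈ 20576.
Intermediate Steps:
G = -7 (G = -7 + (0*(-3))*(-2) = -7 + 0*(-2) = -7 + 0 = -7)
E = 14/9 (E = -3 + (14 - 96)/(78 - 96) = -3 - 82/(-18) = -3 - 82*(-1/18) = -3 + 41/9 = 14/9 ≈ 1.5556)
(E + ((-166 + d(7, G)) + o(5, -4)))² = (14/9 + ((-166 + 10) + 11))² = (14/9 + (-156 + 11))² = (14/9 - 145)² = (-1291/9)² = 1666681/81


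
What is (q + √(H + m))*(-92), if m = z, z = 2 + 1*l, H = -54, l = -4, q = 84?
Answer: -7728 - 184*I*√14 ≈ -7728.0 - 688.46*I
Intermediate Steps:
z = -2 (z = 2 + 1*(-4) = 2 - 4 = -2)
m = -2
(q + √(H + m))*(-92) = (84 + √(-54 - 2))*(-92) = (84 + √(-56))*(-92) = (84 + 2*I*√14)*(-92) = -7728 - 184*I*√14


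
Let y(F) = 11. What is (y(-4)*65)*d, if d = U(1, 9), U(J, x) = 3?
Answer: 2145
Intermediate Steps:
d = 3
(y(-4)*65)*d = (11*65)*3 = 715*3 = 2145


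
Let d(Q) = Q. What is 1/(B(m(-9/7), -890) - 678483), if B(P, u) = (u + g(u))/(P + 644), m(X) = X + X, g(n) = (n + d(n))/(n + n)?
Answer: -4490/3046394893 ≈ -1.4739e-6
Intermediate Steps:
g(n) = 1 (g(n) = (n + n)/(n + n) = (2*n)/((2*n)) = (2*n)*(1/(2*n)) = 1)
m(X) = 2*X
B(P, u) = (1 + u)/(644 + P) (B(P, u) = (u + 1)/(P + 644) = (1 + u)/(644 + P))
1/(B(m(-9/7), -890) - 678483) = 1/((1 - 890)/(644 + 2*(-9/7)) - 678483) = 1/(-889/(644 + 2*(-9*1/7)) - 678483) = 1/(-889/(644 + 2*(-9/7)) - 678483) = 1/(-889/(644 - 18/7) - 678483) = 1/(-889/(4490/7) - 678483) = 1/((7/4490)*(-889) - 678483) = 1/(-6223/4490 - 678483) = 1/(-3046394893/4490) = -4490/3046394893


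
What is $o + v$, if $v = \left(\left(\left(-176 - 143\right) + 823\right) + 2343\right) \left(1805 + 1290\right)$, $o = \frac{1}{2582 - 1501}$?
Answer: $\frac{9525193666}{1081} \approx 8.8115 \cdot 10^{6}$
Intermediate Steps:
$o = \frac{1}{1081} \approx 0.00092507$
$v = 8811465$ ($v = \left(\left(-319 + 823\right) + 2343\right) 3095 = \left(504 + 2343\right) 3095 = 2847 \cdot 3095 = 8811465$)
$o + v = \frac{1}{1081} + 8811465 = \frac{9525193666}{1081}$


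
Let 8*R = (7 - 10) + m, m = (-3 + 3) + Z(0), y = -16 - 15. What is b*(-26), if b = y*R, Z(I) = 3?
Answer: 0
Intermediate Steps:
y = -31
m = 3 (m = (-3 + 3) + 3 = 0 + 3 = 3)
R = 0 (R = ((7 - 10) + 3)/8 = (-3 + 3)/8 = (⅛)*0 = 0)
b = 0 (b = -31*0 = 0)
b*(-26) = 0*(-26) = 0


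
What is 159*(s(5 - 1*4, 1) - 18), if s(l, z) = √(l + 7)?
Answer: -2862 + 318*√2 ≈ -2412.3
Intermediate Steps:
s(l, z) = √(7 + l)
159*(s(5 - 1*4, 1) - 18) = 159*(√(7 + (5 - 1*4)) - 18) = 159*(√(7 + (5 - 4)) - 18) = 159*(√(7 + 1) - 18) = 159*(√8 - 18) = 159*(2*√2 - 18) = 159*(-18 + 2*√2) = -2862 + 318*√2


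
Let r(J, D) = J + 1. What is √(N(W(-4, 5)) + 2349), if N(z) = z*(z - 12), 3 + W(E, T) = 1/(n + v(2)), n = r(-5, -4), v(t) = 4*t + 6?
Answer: √239221/10 ≈ 48.910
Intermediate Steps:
r(J, D) = 1 + J
v(t) = 6 + 4*t
n = -4 (n = 1 - 5 = -4)
W(E, T) = -29/10 (W(E, T) = -3 + 1/(-4 + (6 + 4*2)) = -3 + 1/(-4 + (6 + 8)) = -3 + 1/(-4 + 14) = -3 + 1/10 = -3 + ⅒ = -29/10)
N(z) = z*(-12 + z)
√(N(W(-4, 5)) + 2349) = √(-29*(-12 - 29/10)/10 + 2349) = √(-29/10*(-149/10) + 2349) = √(4321/100 + 2349) = √(239221/100) = √239221/10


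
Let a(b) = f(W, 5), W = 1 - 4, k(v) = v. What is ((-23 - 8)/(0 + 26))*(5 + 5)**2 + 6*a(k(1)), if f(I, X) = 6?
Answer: -1082/13 ≈ -83.231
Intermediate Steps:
W = -3
a(b) = 6
((-23 - 8)/(0 + 26))*(5 + 5)**2 + 6*a(k(1)) = ((-23 - 8)/(0 + 26))*(5 + 5)**2 + 6*6 = -31/26*10**2 + 36 = -31*1/26*100 + 36 = -31/26*100 + 36 = -1550/13 + 36 = -1082/13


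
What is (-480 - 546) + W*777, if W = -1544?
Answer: -1200714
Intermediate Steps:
(-480 - 546) + W*777 = (-480 - 546) - 1544*777 = -1026 - 1199688 = -1200714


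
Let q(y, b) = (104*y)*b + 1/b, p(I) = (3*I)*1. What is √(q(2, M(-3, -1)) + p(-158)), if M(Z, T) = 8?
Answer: √19042/4 ≈ 34.498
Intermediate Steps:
p(I) = 3*I
q(y, b) = 1/b + 104*b*y (q(y, b) = 104*b*y + 1/b = 1/b + 104*b*y)
√(q(2, M(-3, -1)) + p(-158)) = √((1/8 + 104*8*2) + 3*(-158)) = √((⅛ + 1664) - 474) = √(13313/8 - 474) = √(9521/8) = √19042/4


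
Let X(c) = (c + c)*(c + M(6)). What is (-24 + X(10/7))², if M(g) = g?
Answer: 18496/2401 ≈ 7.7035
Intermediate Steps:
X(c) = 2*c*(6 + c) (X(c) = (c + c)*(c + 6) = (2*c)*(6 + c) = 2*c*(6 + c))
(-24 + X(10/7))² = (-24 + 2*(10/7)*(6 + 10/7))² = (-24 + 2*(10/7)*(52/7))² = (-24 + 1040/49)² = (-136/49)² = 18496/2401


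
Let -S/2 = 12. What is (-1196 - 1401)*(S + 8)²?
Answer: -664832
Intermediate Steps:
S = -24 (S = -2*12 = -24)
(-1196 - 1401)*(S + 8)² = (-1196 - 1401)*(-24 + 8)² = -2597*(-16)² = -2597*256 = -664832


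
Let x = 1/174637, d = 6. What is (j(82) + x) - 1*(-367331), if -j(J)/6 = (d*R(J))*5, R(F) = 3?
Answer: 64055279868/174637 ≈ 3.6679e+5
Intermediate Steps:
x = 1/174637 ≈ 5.7262e-6
j(J) = -540 (j(J) = -6*6*3*5 = -108*5 = -6*90 = -540)
(j(82) + x) - 1*(-367331) = (-540 + 1/174637) - 1*(-367331) = -94303979/174637 + 367331 = 64055279868/174637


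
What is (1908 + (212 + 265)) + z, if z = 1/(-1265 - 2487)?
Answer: 8948519/3752 ≈ 2385.0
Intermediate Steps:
z = -1/3752 (z = 1/(-3752) = -1/3752 ≈ -0.00026652)
(1908 + (212 + 265)) + z = (1908 + (212 + 265)) - 1/3752 = (1908 + 477) - 1/3752 = 2385 - 1/3752 = 8948519/3752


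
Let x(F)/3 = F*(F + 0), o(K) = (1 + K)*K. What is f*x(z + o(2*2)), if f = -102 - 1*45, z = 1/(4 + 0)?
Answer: -2893401/16 ≈ -1.8084e+5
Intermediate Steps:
o(K) = K*(1 + K)
z = ¼ (z = 1/4 = ¼ ≈ 0.25000)
x(F) = 3*F² (x(F) = 3*(F*(F + 0)) = 3*(F*F) = 3*F²)
f = -147 (f = -102 - 45 = -147)
f*x(z + o(2*2)) = -441*(¼ + (2*2)*(1 + 2*2))² = -441*(¼ + 4*(1 + 4))² = -441*(¼ + 4*5)² = -441*(¼ + 20)² = -441*(81/4)² = -441*6561/16 = -147*19683/16 = -2893401/16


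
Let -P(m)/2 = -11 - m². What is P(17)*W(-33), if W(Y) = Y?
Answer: -19800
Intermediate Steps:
P(m) = 22 + 2*m² (P(m) = -2*(-11 - m²) = 22 + 2*m²)
P(17)*W(-33) = (22 + 2*17²)*(-33) = (22 + 2*289)*(-33) = (22 + 578)*(-33) = 600*(-33) = -19800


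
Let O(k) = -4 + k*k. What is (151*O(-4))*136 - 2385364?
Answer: -2138932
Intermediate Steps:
O(k) = -4 + k²
(151*O(-4))*136 - 2385364 = (151*(-4 + (-4)²))*136 - 2385364 = (151*(-4 + 16))*136 - 2385364 = (151*12)*136 - 2385364 = 1812*136 - 2385364 = 246432 - 2385364 = -2138932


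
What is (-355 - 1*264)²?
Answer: 383161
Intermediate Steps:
(-355 - 1*264)² = (-355 - 264)² = (-619)² = 383161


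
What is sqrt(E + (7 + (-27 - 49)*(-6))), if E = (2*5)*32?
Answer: 3*sqrt(87) ≈ 27.982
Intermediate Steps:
E = 320 (E = 10*32 = 320)
sqrt(E + (7 + (-27 - 49)*(-6))) = sqrt(320 + (7 + (-27 - 49)*(-6))) = sqrt(320 + (7 - 76*(-6))) = sqrt(320 + (7 + 456)) = sqrt(320 + 463) = sqrt(783) = 3*sqrt(87)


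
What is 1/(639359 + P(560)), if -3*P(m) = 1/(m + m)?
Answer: 3360/2148246239 ≈ 1.5641e-6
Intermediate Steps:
P(m) = -1/(6*m) (P(m) = -1/(3*(m + m)) = -1/(2*m)/3 = -1/(6*m))
1/(639359 + P(560)) = 1/(639359 - 1/6/560) = 1/(639359 - 1/6*1/560) = 1/(639359 - 1/3360) = 1/(2148246239/3360) = 3360/2148246239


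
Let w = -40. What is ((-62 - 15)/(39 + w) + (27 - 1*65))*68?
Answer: 2652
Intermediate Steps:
((-62 - 15)/(39 + w) + (27 - 1*65))*68 = ((-62 - 15)/(39 - 40) + (27 - 1*65))*68 = (-77/(-1) + (27 - 65))*68 = (-77*(-1) - 38)*68 = (77 - 38)*68 = 39*68 = 2652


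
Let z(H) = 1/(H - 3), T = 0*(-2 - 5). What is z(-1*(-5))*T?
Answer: 0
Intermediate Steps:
T = 0 (T = 0*(-7) = 0)
z(H) = 1/(-3 + H)
z(-1*(-5))*T = 0/(-3 - 1*(-5)) = 0/(-3 + 5) = 0/2 = (½)*0 = 0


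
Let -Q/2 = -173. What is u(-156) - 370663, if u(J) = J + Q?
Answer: -370473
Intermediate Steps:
Q = 346 (Q = -2*(-173) = 346)
u(J) = 346 + J (u(J) = J + 346 = 346 + J)
u(-156) - 370663 = (346 - 156) - 370663 = 190 - 370663 = -370473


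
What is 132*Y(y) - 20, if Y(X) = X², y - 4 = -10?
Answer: 4732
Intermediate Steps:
y = -6 (y = 4 - 10 = -6)
132*Y(y) - 20 = 132*(-6)² - 20 = 132*36 - 20 = 4752 - 20 = 4732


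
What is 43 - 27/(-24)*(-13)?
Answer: 227/8 ≈ 28.375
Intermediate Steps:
43 - 27/(-24)*(-13) = 43 - 27*(-1/24)*(-13) = 43 + (9/8)*(-13) = 43 - 117/8 = 227/8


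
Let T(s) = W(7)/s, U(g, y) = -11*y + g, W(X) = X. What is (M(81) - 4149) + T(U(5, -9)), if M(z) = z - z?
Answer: -431489/104 ≈ -4148.9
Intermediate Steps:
M(z) = 0
U(g, y) = g - 11*y
T(s) = 7/s
(M(81) - 4149) + T(U(5, -9)) = (0 - 4149) + 7/(5 - 11*(-9)) = -4149 + 7/(5 + 99) = -4149 + 7/104 = -431489/104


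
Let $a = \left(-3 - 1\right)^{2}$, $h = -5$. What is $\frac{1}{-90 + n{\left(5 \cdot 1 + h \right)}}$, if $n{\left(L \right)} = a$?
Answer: $- \frac{1}{74} \approx -0.013514$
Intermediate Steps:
$a = 16$ ($a = \left(-4\right)^{2} = 16$)
$n{\left(L \right)} = 16$
$\frac{1}{-90 + n{\left(5 \cdot 1 + h \right)}} = \frac{1}{-90 + 16} = \frac{1}{-74} = - \frac{1}{74}$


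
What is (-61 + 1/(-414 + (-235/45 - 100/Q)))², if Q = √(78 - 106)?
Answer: 8*(1579486725*√7 + 46258540151*I)/(3395700*√7 + 99446203*I) ≈ 3721.3 + 0.013093*I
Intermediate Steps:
Q = 2*I*√7 (Q = √(-28) = 2*I*√7 ≈ 5.2915*I)
(-61 + 1/(-414 + (-235/45 - 100/Q)))² = (-61 + 1/(-414 + (-235/45 - 100*(-I*√7/14))))² = (-61 + 1/(-414 + (-235*1/45 - (-50)*I*√7/7)))² = (-61 + 1/(-414 + (-47/9 + 50*I*√7/7)))² = (-61 + 1/(-3773/9 + 50*I*√7/7))²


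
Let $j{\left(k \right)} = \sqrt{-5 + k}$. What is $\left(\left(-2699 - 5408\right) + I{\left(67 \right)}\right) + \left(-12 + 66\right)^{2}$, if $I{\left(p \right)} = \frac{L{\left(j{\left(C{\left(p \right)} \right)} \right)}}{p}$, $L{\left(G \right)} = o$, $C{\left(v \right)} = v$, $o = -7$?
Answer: $- \frac{347804}{67} \approx -5191.1$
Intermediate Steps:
$L{\left(G \right)} = -7$
$I{\left(p \right)} = - \frac{7}{p}$
$\left(\left(-2699 - 5408\right) + I{\left(67 \right)}\right) + \left(-12 + 66\right)^{2} = \left(\left(-2699 - 5408\right) - \frac{7}{67}\right) + \left(-12 + 66\right)^{2} = \left(-8107 - \frac{7}{67}\right) + 54^{2} = \left(-8107 - \frac{7}{67}\right) + 2916 = - \frac{543176}{67} + 2916 = - \frac{347804}{67}$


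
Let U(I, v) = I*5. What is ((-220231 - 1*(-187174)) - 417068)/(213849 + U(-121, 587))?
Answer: -450125/213244 ≈ -2.1108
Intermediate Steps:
U(I, v) = 5*I
((-220231 - 1*(-187174)) - 417068)/(213849 + U(-121, 587)) = ((-220231 - 1*(-187174)) - 417068)/(213849 + 5*(-121)) = ((-220231 + 187174) - 417068)/(213849 - 605) = (-33057 - 417068)/213244 = -450125*1/213244 = -450125/213244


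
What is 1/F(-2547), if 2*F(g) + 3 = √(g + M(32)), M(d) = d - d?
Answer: -1/426 - I*√283/426 ≈ -0.0023474 - 0.03949*I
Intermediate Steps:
M(d) = 0
F(g) = -3/2 + √g/2 (F(g) = -3/2 + √(g + 0)/2 = -3/2 + √g/2)
1/F(-2547) = 1/(-3/2 + √(-2547)/2) = 1/(-3/2 + (3*I*√283)/2) = 1/(-3/2 + 3*I*√283/2)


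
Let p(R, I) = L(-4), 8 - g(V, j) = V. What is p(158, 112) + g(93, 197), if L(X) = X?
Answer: -89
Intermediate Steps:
g(V, j) = 8 - V
p(R, I) = -4
p(158, 112) + g(93, 197) = -4 + (8 - 1*93) = -4 + (8 - 93) = -4 - 85 = -89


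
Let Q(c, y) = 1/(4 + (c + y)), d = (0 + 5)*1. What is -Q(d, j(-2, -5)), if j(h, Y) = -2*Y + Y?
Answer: -1/14 ≈ -0.071429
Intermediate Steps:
d = 5 (d = 5*1 = 5)
j(h, Y) = -Y
Q(c, y) = 1/(4 + c + y)
-Q(d, j(-2, -5)) = -1/(4 + 5 - 1*(-5)) = -1/(4 + 5 + 5) = -1/14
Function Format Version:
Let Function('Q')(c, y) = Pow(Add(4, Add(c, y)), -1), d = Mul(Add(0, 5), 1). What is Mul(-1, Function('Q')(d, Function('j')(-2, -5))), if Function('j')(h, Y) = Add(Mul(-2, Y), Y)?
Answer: Rational(-1, 14) ≈ -0.071429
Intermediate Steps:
d = 5 (d = Mul(5, 1) = 5)
Function('j')(h, Y) = Mul(-1, Y)
Function('Q')(c, y) = Pow(Add(4, c, y), -1)
Mul(-1, Function('Q')(d, Function('j')(-2, -5))) = Mul(-1, Pow(Add(4, 5, Mul(-1, -5)), -1)) = Mul(-1, Pow(Add(4, 5, 5), -1)) = Mul(-1, Pow(14, -1)) = Mul(-1, Rational(1, 14)) = Rational(-1, 14)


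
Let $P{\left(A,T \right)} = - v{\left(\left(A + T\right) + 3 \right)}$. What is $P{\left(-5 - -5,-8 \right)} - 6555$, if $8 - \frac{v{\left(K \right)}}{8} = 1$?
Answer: $-6611$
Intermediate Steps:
$v{\left(K \right)} = 56$ ($v{\left(K \right)} = 64 - 8 = 56$)
$P{\left(A,T \right)} = -56$ ($P{\left(A,T \right)} = \left(-1\right) 56 = -56$)
$P{\left(-5 - -5,-8 \right)} - 6555 = -56 - 6555 = -6611$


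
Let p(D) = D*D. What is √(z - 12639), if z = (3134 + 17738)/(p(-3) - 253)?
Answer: I*√47348017/61 ≈ 112.8*I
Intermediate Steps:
p(D) = D²
z = -5218/61 (z = (3134 + 17738)/((-3)² - 253) = 20872/(9 - 253) = 20872/(-244) = 20872*(-1/244) = -5218/61 ≈ -85.541)
√(z - 12639) = √(-5218/61 - 12639) = √(-776197/61) = I*√47348017/61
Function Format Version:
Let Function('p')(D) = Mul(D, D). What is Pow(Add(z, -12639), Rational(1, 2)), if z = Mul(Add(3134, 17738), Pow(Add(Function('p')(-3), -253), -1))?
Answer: Mul(Rational(1, 61), I, Pow(47348017, Rational(1, 2))) ≈ Mul(112.80, I)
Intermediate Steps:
Function('p')(D) = Pow(D, 2)
z = Rational(-5218, 61) (z = Mul(Add(3134, 17738), Pow(Add(Pow(-3, 2), -253), -1)) = Mul(20872, Pow(Add(9, -253), -1)) = Mul(20872, Pow(-244, -1)) = Mul(20872, Rational(-1, 244)) = Rational(-5218, 61) ≈ -85.541)
Pow(Add(z, -12639), Rational(1, 2)) = Pow(Add(Rational(-5218, 61), -12639), Rational(1, 2)) = Pow(Rational(-776197, 61), Rational(1, 2)) = Mul(Rational(1, 61), I, Pow(47348017, Rational(1, 2)))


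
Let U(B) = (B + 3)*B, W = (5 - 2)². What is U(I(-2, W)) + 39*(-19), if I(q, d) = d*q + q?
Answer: -401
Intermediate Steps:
W = 9 (W = 3² = 9)
I(q, d) = q + d*q
U(B) = B*(3 + B) (U(B) = (3 + B)*B = B*(3 + B))
U(I(-2, W)) + 39*(-19) = (-2*(1 + 9))*(3 - 2*(1 + 9)) + 39*(-19) = (-2*10)*(3 - 2*10) - 741 = -20*(3 - 20) - 741 = -20*(-17) - 741 = 340 - 741 = -401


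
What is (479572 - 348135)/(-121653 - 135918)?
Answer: -131437/257571 ≈ -0.51029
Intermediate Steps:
(479572 - 348135)/(-121653 - 135918) = 131437/(-257571) = 131437*(-1/257571) = -131437/257571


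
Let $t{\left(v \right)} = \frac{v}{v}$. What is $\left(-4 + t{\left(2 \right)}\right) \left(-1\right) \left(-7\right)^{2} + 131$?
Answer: $278$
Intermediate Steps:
$t{\left(v \right)} = 1$
$\left(-4 + t{\left(2 \right)}\right) \left(-1\right) \left(-7\right)^{2} + 131 = \left(-4 + 1\right) \left(-1\right) \left(-7\right)^{2} + 131 = \left(-3\right) \left(-1\right) 49 + 131 = 3 \cdot 49 + 131 = 147 + 131 = 278$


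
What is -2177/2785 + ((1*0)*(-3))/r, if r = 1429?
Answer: -2177/2785 ≈ -0.78169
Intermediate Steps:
-2177/2785 + ((1*0)*(-3))/r = -2177/2785 + ((1*0)*(-3))/1429 = -2177*1/2785 + (0*(-3))*(1/1429) = -2177/2785 + 0*(1/1429) = -2177/2785 + 0 = -2177/2785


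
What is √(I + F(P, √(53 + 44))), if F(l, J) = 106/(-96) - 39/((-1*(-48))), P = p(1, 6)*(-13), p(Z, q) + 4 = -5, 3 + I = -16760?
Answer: I*√603537/6 ≈ 129.48*I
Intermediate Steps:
I = -16763 (I = -3 - 16760 = -16763)
p(Z, q) = -9 (p(Z, q) = -4 - 5 = -9)
P = 117 (P = -9*(-13) = 117)
F(l, J) = -23/12 (F(l, J) = 106*(-1/96) - 39/48 = -53/48 - 39*1/48 = -53/48 - 13/16 = -23/12)
√(I + F(P, √(53 + 44))) = √(-16763 - 23/12) = √(-201179/12) = I*√603537/6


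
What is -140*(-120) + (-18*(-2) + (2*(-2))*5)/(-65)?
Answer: 1091984/65 ≈ 16800.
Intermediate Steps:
-140*(-120) + (-18*(-2) + (2*(-2))*5)/(-65) = 16800 + (36 - 4*5)*(-1/65) = 16800 + (36 - 20)*(-1/65) = 16800 + 16*(-1/65) = 16800 - 16/65 = 1091984/65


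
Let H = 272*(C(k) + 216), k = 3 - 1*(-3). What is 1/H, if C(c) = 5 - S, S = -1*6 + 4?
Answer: 1/60656 ≈ 1.6486e-5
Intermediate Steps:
S = -2 (S = -6 + 4 = -2)
k = 6 (k = 3 + 3 = 6)
C(c) = 7 (C(c) = 5 - 1*(-2) = 5 + 2 = 7)
H = 60656 (H = 272*(7 + 216) = 272*223 = 60656)
1/H = 1/60656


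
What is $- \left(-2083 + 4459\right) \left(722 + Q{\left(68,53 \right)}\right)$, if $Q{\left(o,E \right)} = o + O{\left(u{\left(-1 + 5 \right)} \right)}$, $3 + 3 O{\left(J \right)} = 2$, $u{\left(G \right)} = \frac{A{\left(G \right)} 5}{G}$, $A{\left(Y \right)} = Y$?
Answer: $-1876248$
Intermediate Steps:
$u{\left(G \right)} = 5$ ($u{\left(G \right)} = \frac{G 5}{G} = \frac{5 G}{G} = 5$)
$O{\left(J \right)} = - \frac{1}{3}$ ($O{\left(J \right)} = -1 + \frac{1}{3} \cdot 2 = -1 + \frac{2}{3} = - \frac{1}{3}$)
$Q{\left(o,E \right)} = - \frac{1}{3} + o$ ($Q{\left(o,E \right)} = o - \frac{1}{3} = - \frac{1}{3} + o$)
$- \left(-2083 + 4459\right) \left(722 + Q{\left(68,53 \right)}\right) = - \left(-2083 + 4459\right) \left(722 + \left(- \frac{1}{3} + 68\right)\right) = - 2376 \left(722 + \frac{203}{3}\right) = - \frac{2376 \cdot 2369}{3} = \left(-1\right) 1876248 = -1876248$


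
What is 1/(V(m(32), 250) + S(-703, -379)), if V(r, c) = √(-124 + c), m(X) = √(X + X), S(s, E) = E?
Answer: -379/143515 - 3*√14/143515 ≈ -0.0027191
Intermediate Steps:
m(X) = √2*√X (m(X) = √(2*X) = √2*√X)
1/(V(m(32), 250) + S(-703, -379)) = 1/(√(-124 + 250) - 379) = 1/(√126 - 379) = 1/(3*√14 - 379) = 1/(-379 + 3*√14)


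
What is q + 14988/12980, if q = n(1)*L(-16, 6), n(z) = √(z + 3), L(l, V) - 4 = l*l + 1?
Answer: 1697637/3245 ≈ 523.15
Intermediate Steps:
L(l, V) = 5 + l² (L(l, V) = 4 + (l*l + 1) = 4 + (l² + 1) = 4 + (1 + l²) = 5 + l²)
n(z) = √(3 + z)
q = 522 (q = √(3 + 1)*(5 + (-16)²) = √4*(5 + 256) = 2*261 = 522)
q + 14988/12980 = 522 + 14988/12980 = 522 + 14988*(1/12980) = 522 + 3747/3245 = 1697637/3245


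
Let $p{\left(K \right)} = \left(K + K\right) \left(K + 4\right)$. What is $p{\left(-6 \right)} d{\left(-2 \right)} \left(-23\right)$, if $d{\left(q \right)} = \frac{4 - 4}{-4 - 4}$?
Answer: $0$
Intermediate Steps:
$p{\left(K \right)} = 2 K \left(4 + K\right)$
$d{\left(q \right)} = 0$ ($d{\left(q \right)} = \frac{0}{-8} = 0 \left(- \frac{1}{8}\right) = 0$)
$p{\left(-6 \right)} d{\left(-2 \right)} \left(-23\right) = 2 \left(-6\right) \left(4 - 6\right) 0 \left(-23\right) = 2 \left(-6\right) \left(-2\right) 0 \left(-23\right) = 24 \cdot 0 \left(-23\right) = 0 \left(-23\right) = 0$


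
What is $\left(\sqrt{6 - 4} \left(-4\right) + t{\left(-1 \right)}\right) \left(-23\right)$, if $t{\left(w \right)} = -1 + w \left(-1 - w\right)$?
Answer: $23 + 92 \sqrt{2} \approx 153.11$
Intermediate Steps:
$\left(\sqrt{6 - 4} \left(-4\right) + t{\left(-1 \right)}\right) \left(-23\right) = \left(\sqrt{6 - 4} \left(-4\right) - 1\right) \left(-23\right) = \left(\sqrt{2} \left(-4\right) - 1\right) \left(-23\right) = \left(- 4 \sqrt{2} - 1\right) \left(-23\right) = \left(-1 - 4 \sqrt{2}\right) \left(-23\right) = 23 + 92 \sqrt{2}$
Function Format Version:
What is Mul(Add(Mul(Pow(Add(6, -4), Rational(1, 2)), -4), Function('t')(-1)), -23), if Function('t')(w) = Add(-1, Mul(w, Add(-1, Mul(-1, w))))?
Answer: Add(23, Mul(92, Pow(2, Rational(1, 2)))) ≈ 153.11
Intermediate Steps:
Mul(Add(Mul(Pow(Add(6, -4), Rational(1, 2)), -4), Function('t')(-1)), -23) = Mul(Add(Mul(Pow(Add(6, -4), Rational(1, 2)), -4), Add(-1, Mul(-1, -1), Mul(-1, Pow(-1, 2)))), -23) = Mul(Add(Mul(Pow(2, Rational(1, 2)), -4), Add(-1, 1, Mul(-1, 1))), -23) = Mul(Add(Mul(-4, Pow(2, Rational(1, 2))), Add(-1, 1, -1)), -23) = Mul(Add(Mul(-4, Pow(2, Rational(1, 2))), -1), -23) = Mul(Add(-1, Mul(-4, Pow(2, Rational(1, 2)))), -23) = Add(23, Mul(92, Pow(2, Rational(1, 2))))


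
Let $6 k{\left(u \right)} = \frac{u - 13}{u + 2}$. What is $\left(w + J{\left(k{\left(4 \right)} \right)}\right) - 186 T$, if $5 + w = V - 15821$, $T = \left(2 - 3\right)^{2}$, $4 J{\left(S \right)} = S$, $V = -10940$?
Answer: $- \frac{431233}{16} \approx -26952.0$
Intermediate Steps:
$k{\left(u \right)} = \frac{-13 + u}{6 \left(2 + u\right)}$ ($k{\left(u \right)} = \frac{\left(u - 13\right) \frac{1}{u + 2}}{6} = \frac{\left(-13 + u\right) \frac{1}{2 + u}}{6} = \frac{\frac{1}{2 + u} \left(-13 + u\right)}{6} = \frac{-13 + u}{6 \left(2 + u\right)}$)
$J{\left(S \right)} = \frac{S}{4}$
$T = 1$ ($T = \left(-1\right)^{2} = 1$)
$w = -26766$ ($w = -5 - 26761 = -26766$)
$\left(w + J{\left(k{\left(4 \right)} \right)}\right) - 186 T = \left(-26766 + \frac{\frac{1}{6} \frac{1}{2 + 4} \left(-13 + 4\right)}{4}\right) - 186 = \left(-26766 + \frac{\frac{1}{6} \cdot \frac{1}{6} \left(-9\right)}{4}\right) - 186 = \left(-26766 + \frac{1}{4} \left(- \frac{1}{4}\right)\right) - 186 = \left(-26766 - \frac{1}{16}\right) - 186 = - \frac{428257}{16} - 186 = - \frac{431233}{16}$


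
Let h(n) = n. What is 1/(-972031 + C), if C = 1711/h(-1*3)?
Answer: -3/2917804 ≈ -1.0282e-6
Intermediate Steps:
C = -1711/3 (C = 1711/(-1*3) = 1711/(-3) = -⅓*1711 = -1711/3 ≈ -570.33)
1/(-972031 + C) = 1/(-972031 - 1711/3) = 1/(-2917804/3) = -3/2917804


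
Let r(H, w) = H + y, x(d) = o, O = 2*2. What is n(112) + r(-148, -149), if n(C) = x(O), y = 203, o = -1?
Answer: 54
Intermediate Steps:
O = 4
x(d) = -1
r(H, w) = 203 + H (r(H, w) = H + 203 = 203 + H)
n(C) = -1
n(112) + r(-148, -149) = -1 + (203 - 148) = -1 + 55 = 54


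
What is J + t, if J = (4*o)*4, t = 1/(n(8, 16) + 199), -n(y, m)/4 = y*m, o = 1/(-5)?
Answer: -5013/1565 ≈ -3.2032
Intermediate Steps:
o = -1/5 (o = 1*(-1/5) = -1/5 ≈ -0.20000)
n(y, m) = -4*m*y (n(y, m) = -4*y*m = -4*m*y)
t = -1/313 (t = 1/(-4*16*8 + 199) = 1/(-512 + 199) = 1/(-313) = -1/313 ≈ -0.0031949)
J = -16/5 (J = (4*(-1/5))*4 = -4/5*4 = -16/5 ≈ -3.2000)
J + t = -16/5 - 1/313 = -5013/1565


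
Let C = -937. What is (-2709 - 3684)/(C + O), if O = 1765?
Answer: -2131/276 ≈ -7.7210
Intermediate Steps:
(-2709 - 3684)/(C + O) = (-2709 - 3684)/(-937 + 1765) = -6393/828 = -6393*1/828 = -2131/276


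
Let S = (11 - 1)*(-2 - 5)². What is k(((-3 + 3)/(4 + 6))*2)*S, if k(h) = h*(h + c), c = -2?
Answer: 0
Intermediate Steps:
S = 490 (S = 10*(-7)² = 10*49 = 490)
k(h) = h*(-2 + h) (k(h) = h*(h - 2) = h*(-2 + h))
k(((-3 + 3)/(4 + 6))*2)*S = ((((-3 + 3)/(4 + 6))*2)*(-2 + ((-3 + 3)/(4 + 6))*2))*490 = (((0/10)*2)*(-2 + (0/10)*2))*490 = (((0*(⅒))*2)*(-2 + (0*(⅒))*2))*490 = ((0*2)*(-2 + 0*2))*490 = (0*(-2 + 0))*490 = (0*(-2))*490 = 0*490 = 0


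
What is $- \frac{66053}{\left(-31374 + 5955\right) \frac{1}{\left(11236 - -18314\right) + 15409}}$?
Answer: $\frac{2969676827}{25419} \approx 1.1683 \cdot 10^{5}$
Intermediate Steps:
$- \frac{66053}{\left(-31374 + 5955\right) \frac{1}{\left(11236 - -18314\right) + 15409}} = - \frac{66053}{\left(-25419\right) \frac{1}{\left(11236 + 18314\right) + 15409}} = - \frac{66053}{\left(-25419\right) \frac{1}{29550 + 15409}} = - \frac{66053}{\left(-25419\right) \frac{1}{44959}} = - \frac{66053}{- \frac{25419}{44959}} = \left(-66053\right) \left(- \frac{44959}{25419}\right) = \frac{2969676827}{25419}$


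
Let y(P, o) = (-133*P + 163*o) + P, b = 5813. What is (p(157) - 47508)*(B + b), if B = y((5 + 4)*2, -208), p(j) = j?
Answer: 1442642917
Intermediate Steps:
y(P, o) = -132*P + 163*o
B = -36280 (B = -132*(5 + 4)*2 + 163*(-208) = -1188*2 - 33904 = -132*18 - 33904 = -2376 - 33904 = -36280)
(p(157) - 47508)*(B + b) = (157 - 47508)*(-36280 + 5813) = -47351*(-30467) = 1442642917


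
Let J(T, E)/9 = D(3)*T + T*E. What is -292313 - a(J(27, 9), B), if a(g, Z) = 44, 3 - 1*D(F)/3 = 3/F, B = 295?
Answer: -292357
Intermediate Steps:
D(F) = 9 - 9/F
J(T, E) = 54*T + 9*E*T (J(T, E) = 9*((9 - 9/3)*T + T*E) = 9*((9 - 9*⅓)*T + E*T) = 9*((9 - 3)*T + E*T) = 9*(6*T + E*T) = 54*T + 9*E*T)
-292313 - a(J(27, 9), B) = -292313 - 1*44 = -292313 - 44 = -292357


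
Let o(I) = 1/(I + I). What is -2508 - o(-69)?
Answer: -346103/138 ≈ -2508.0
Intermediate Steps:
o(I) = 1/(2*I)
-2508 - o(-69) = -2508 - 1/(2*(-69)) = -2508 - (-1)/(2*69) = -2508 - 1*(-1/138) = -2508 + 1/138 = -346103/138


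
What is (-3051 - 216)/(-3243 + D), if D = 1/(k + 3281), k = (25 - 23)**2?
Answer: 10732095/10653254 ≈ 1.0074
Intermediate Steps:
k = 4 (k = 2**2 = 4)
D = 1/3285 (D = 1/(4 + 3281) = 1/3285 ≈ 0.00030441)
(-3051 - 216)/(-3243 + D) = (-3051 - 216)/(-3243 + 1/3285) = -3267/(-10653254/3285) = -3267*(-3285/10653254) = 10732095/10653254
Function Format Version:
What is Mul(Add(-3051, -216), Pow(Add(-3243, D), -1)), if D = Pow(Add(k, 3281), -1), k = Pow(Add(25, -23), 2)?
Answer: Rational(10732095, 10653254) ≈ 1.0074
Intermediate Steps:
k = 4 (k = Pow(2, 2) = 4)
D = Rational(1, 3285) (D = Pow(Add(4, 3281), -1) = Pow(3285, -1) = Rational(1, 3285) ≈ 0.00030441)
Mul(Add(-3051, -216), Pow(Add(-3243, D), -1)) = Mul(Add(-3051, -216), Pow(Add(-3243, Rational(1, 3285)), -1)) = Mul(-3267, Pow(Rational(-10653254, 3285), -1)) = Mul(-3267, Rational(-3285, 10653254)) = Rational(10732095, 10653254)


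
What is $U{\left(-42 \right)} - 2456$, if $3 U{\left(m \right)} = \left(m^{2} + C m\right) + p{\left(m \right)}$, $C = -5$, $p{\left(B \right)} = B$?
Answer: $-1812$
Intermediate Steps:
$U{\left(m \right)} = - \frac{4 m}{3} + \frac{m^{2}}{3}$ ($U{\left(m \right)} = \frac{\left(m^{2} - 5 m\right) + m}{3} = \frac{m^{2} - 4 m}{3} = - \frac{4 m}{3} + \frac{m^{2}}{3}$)
$U{\left(-42 \right)} - 2456 = \frac{1}{3} \left(-42\right) \left(-4 - 42\right) - 2456 = \frac{1}{3} \left(-42\right) \left(-46\right) - 2456 = 644 - 2456 = -1812$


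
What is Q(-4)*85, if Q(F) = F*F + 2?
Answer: 1530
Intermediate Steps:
Q(F) = 2 + F**2 (Q(F) = F**2 + 2 = 2 + F**2)
Q(-4)*85 = (2 + (-4)**2)*85 = (2 + 16)*85 = 18*85 = 1530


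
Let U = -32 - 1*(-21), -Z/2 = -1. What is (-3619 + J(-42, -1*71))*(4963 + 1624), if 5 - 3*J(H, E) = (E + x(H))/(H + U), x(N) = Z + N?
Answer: -3789283729/159 ≈ -2.3832e+7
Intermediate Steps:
Z = 2 (Z = -2*(-1) = 2)
U = -11 (U = -32 + 21 = -11)
x(N) = 2 + N
J(H, E) = 5/3 - (2 + E + H)/(3*(-11 + H)) (J(H, E) = 5/3 - (E + (2 + H))/(3*(H - 11)) = 5/3 - (2 + E + H)/(3*(-11 + H)))
(-3619 + J(-42, -1*71))*(4963 + 1624) = (-3619 + (-57 - (-1)*71 + 4*(-42))/(3*(-11 - 42)))*(4963 + 1624) = (-3619 + (⅓)*(-57 - 1*(-71) - 168)/(-53))*6587 = (-3619 + (⅓)*(-1/53)*(-57 + 71 - 168))*6587 = (-3619 + (⅓)*(-1/53)*(-154))*6587 = (-3619 + 154/159)*6587 = -575267/159*6587 = -3789283729/159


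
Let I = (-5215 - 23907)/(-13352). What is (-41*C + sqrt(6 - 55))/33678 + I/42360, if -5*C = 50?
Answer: 19406080493/1587330355680 + 7*I/33678 ≈ 0.012226 + 0.00020785*I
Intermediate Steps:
C = -10 (C = -1/5*50 = -10)
I = 14561/6676 (I = -29122*(-1/13352) = 14561/6676 ≈ 2.1811)
(-41*C + sqrt(6 - 55))/33678 + I/42360 = (-41*(-10) + sqrt(6 - 55))/33678 + (14561/6676)/42360 = (410 + sqrt(-49))*(1/33678) + (14561/6676)*(1/42360) = (410 + 7*I)*(1/33678) + 14561/282795360 = (205/16839 + 7*I/33678) + 14561/282795360 = 19406080493/1587330355680 + 7*I/33678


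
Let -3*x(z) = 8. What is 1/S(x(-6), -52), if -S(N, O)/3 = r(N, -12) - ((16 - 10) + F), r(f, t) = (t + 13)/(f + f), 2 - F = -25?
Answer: 16/1593 ≈ 0.010044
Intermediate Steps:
F = 27 (F = 2 - 1*(-25) = 2 + 25 = 27)
x(z) = -8/3 (x(z) = -⅓*8 = -8/3)
r(f, t) = (13 + t)/(2*f) (r(f, t) = (13 + t)/((2*f)) = (13 + t)*(1/(2*f)) = (13 + t)/(2*f))
S(N, O) = 99 - 3/(2*N) (S(N, O) = -3*((13 - 12)/(2*N) - ((16 - 10) + 27)) = -3*((½)*1/N - (6 + 27)) = -3*(1/(2*N) - 1*33) = -3*(1/(2*N) - 33) = -3*(-33 + 1/(2*N)) = 99 - 3/(2*N))
1/S(x(-6), -52) = 1/(99 - 3/(2*(-8/3))) = 1/(99 - 3/2*(-3/8)) = 1/(99 + 9/16) = 1/(1593/16) = 16/1593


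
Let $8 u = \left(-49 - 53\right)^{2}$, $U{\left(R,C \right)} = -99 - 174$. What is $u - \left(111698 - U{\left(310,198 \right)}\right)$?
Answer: $- \frac{221341}{2} \approx -1.1067 \cdot 10^{5}$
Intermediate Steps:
$U{\left(R,C \right)} = -273$
$u = \frac{2601}{2}$ ($u = \frac{\left(-49 - 53\right)^{2}}{8} = \frac{\left(-102\right)^{2}}{8} = \frac{1}{8} \cdot 10404 = \frac{2601}{2} \approx 1300.5$)
$u - \left(111698 - U{\left(310,198 \right)}\right) = \frac{2601}{2} - \left(111698 - -273\right) = \frac{2601}{2} - \left(111698 + 273\right) = \frac{2601}{2} - 111971 = - \frac{221341}{2}$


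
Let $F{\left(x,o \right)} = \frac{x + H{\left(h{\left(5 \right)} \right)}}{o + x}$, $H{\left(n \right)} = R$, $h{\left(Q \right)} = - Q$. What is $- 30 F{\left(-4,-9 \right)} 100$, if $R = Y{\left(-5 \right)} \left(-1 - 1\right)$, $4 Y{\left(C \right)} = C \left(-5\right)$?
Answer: $- \frac{49500}{13} \approx -3807.7$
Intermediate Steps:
$Y{\left(C \right)} = - \frac{5 C}{4}$ ($Y{\left(C \right)} = \frac{C \left(-5\right)}{4} = \frac{\left(-5\right) C}{4} = - \frac{5 C}{4}$)
$R = - \frac{25}{2}$ ($R = \left(- \frac{5}{4}\right) \left(-5\right) \left(-1 - 1\right) = \frac{25}{4} \left(-2\right) = - \frac{25}{2} \approx -12.5$)
$H{\left(n \right)} = - \frac{25}{2}$
$F{\left(x,o \right)} = \frac{- \frac{25}{2} + x}{o + x}$ ($F{\left(x,o \right)} = \frac{x - \frac{25}{2}}{o + x} = \frac{- \frac{25}{2} + x}{o + x}$)
$- 30 F{\left(-4,-9 \right)} 100 = - 30 \frac{- \frac{25}{2} - 4}{-9 - 4} \cdot 100 = - 30 \frac{1}{-13} \left(- \frac{33}{2}\right) 100 = - 30 \left(\left(- \frac{1}{13}\right) \left(- \frac{33}{2}\right)\right) 100 = \left(-30\right) \frac{33}{26} \cdot 100 = \left(- \frac{495}{13}\right) 100 = - \frac{49500}{13}$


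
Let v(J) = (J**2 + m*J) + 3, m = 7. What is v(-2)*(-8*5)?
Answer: 280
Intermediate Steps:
v(J) = 3 + J**2 + 7*J (v(J) = (J**2 + 7*J) + 3 = 3 + J**2 + 7*J)
v(-2)*(-8*5) = (3 + (-2)**2 + 7*(-2))*(-8*5) = (3 + 4 - 14)*(-40) = -7*(-40) = 280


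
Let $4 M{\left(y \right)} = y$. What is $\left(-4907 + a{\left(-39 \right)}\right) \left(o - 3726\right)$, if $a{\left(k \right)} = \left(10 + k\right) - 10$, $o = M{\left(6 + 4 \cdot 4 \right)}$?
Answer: $18401593$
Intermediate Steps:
$M{\left(y \right)} = \frac{y}{4}$
$o = \frac{11}{2}$ ($o = \frac{6 + 4 \cdot 4}{4} = \frac{6 + 16}{4} = \frac{1}{4} \cdot 22 = \frac{11}{2} \approx 5.5$)
$a{\left(k \right)} = k$
$\left(-4907 + a{\left(-39 \right)}\right) \left(o - 3726\right) = \left(-4907 - 39\right) \left(\frac{11}{2} - 3726\right) = \left(-4946\right) \left(- \frac{7441}{2}\right) = 18401593$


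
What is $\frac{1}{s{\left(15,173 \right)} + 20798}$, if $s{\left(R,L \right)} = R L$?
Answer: $\frac{1}{23393} \approx 4.2748 \cdot 10^{-5}$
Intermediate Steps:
$s{\left(R,L \right)} = L R$
$\frac{1}{s{\left(15,173 \right)} + 20798} = \frac{1}{173 \cdot 15 + 20798} = \frac{1}{2595 + 20798} = \frac{1}{23393}$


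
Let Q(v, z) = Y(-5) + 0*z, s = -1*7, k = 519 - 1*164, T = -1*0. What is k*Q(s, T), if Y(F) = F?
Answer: -1775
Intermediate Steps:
T = 0
k = 355 (k = 519 - 164 = 355)
s = -7
Q(v, z) = -5 (Q(v, z) = -5 + 0*z = -5 + 0 = -5)
k*Q(s, T) = 355*(-5) = -1775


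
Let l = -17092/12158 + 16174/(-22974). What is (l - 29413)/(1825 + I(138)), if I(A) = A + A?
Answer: -2054041618124/146711722773 ≈ -14.001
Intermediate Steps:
I(A) = 2*A
l = -147328775/69829473 (l = -17092*1/12158 + 16174*(-1/22974) = -8546/6079 - 8087/11487 = -147328775/69829473 ≈ -2.1098)
(l - 29413)/(1825 + I(138)) = (-147328775/69829473 - 29413)/(1825 + 2*138) = -2054041618124/(69829473*(1825 + 276)) = -2054041618124/69829473/2101 = -2054041618124/69829473*1/2101 = -2054041618124/146711722773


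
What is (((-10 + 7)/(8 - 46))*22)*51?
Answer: 1683/19 ≈ 88.579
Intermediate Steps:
(((-10 + 7)/(8 - 46))*22)*51 = (-3/(-38)*22)*51 = (-3*(-1/38)*22)*51 = ((3/38)*22)*51 = (33/19)*51 = 1683/19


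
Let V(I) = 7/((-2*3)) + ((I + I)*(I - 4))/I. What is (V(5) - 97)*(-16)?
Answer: 4616/3 ≈ 1538.7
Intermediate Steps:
V(I) = -55/6 + 2*I (V(I) = 7/(-6) + ((2*I)*(-4 + I))/I = 7*(-⅙) + (2*I*(-4 + I))/I = -7/6 + (-8 + 2*I) = -55/6 + 2*I)
(V(5) - 97)*(-16) = ((-55/6 + 2*5) - 97)*(-16) = ((-55/6 + 10) - 97)*(-16) = (⅚ - 97)*(-16) = -577/6*(-16) = 4616/3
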